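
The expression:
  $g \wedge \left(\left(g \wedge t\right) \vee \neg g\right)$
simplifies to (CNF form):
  $g \wedge t$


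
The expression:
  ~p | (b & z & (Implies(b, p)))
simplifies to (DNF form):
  ~p | (b & z)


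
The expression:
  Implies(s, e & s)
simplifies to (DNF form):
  e | ~s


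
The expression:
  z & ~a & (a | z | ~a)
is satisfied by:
  {z: True, a: False}


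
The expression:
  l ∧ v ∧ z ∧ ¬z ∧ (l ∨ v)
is never true.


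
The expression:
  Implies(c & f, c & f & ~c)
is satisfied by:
  {c: False, f: False}
  {f: True, c: False}
  {c: True, f: False}


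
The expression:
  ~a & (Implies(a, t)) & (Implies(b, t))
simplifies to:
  ~a & (t | ~b)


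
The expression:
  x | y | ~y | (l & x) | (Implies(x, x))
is always true.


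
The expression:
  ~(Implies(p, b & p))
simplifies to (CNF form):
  p & ~b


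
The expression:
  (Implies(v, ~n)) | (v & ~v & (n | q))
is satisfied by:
  {v: False, n: False}
  {n: True, v: False}
  {v: True, n: False}


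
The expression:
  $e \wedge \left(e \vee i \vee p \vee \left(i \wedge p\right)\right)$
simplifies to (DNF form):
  $e$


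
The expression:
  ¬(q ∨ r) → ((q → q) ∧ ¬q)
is always true.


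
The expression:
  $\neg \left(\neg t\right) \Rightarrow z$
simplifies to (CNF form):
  $z \vee \neg t$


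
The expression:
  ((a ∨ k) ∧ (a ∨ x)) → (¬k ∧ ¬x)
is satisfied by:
  {x: False, k: False, a: False}
  {a: True, x: False, k: False}
  {k: True, x: False, a: False}
  {x: True, k: False, a: False}


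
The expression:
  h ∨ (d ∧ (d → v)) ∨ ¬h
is always true.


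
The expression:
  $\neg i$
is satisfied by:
  {i: False}


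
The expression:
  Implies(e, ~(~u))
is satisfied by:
  {u: True, e: False}
  {e: False, u: False}
  {e: True, u: True}


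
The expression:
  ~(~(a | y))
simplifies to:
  a | y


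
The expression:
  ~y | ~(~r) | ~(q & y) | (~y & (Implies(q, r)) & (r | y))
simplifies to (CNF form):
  r | ~q | ~y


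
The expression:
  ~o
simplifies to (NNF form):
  ~o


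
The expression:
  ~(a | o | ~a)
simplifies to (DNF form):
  False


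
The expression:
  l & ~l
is never true.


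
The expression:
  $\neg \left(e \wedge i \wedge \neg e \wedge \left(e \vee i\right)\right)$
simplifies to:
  $\text{True}$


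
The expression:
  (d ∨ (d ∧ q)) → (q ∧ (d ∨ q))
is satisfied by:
  {q: True, d: False}
  {d: False, q: False}
  {d: True, q: True}


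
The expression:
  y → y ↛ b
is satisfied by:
  {y: False, b: False}
  {b: True, y: False}
  {y: True, b: False}


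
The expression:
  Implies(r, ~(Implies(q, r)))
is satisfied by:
  {r: False}


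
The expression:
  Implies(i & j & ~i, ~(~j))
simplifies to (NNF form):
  True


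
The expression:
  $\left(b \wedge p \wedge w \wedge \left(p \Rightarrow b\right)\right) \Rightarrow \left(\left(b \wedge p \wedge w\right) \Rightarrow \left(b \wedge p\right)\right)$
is always true.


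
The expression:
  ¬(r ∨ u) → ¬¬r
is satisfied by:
  {r: True, u: True}
  {r: True, u: False}
  {u: True, r: False}


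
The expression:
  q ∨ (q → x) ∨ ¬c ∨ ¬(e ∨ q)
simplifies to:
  True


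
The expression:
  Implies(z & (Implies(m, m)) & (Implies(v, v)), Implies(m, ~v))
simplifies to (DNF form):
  ~m | ~v | ~z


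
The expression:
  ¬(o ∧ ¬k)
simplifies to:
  k ∨ ¬o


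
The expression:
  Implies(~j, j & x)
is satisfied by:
  {j: True}


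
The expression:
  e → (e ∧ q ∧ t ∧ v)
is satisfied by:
  {t: True, q: True, v: True, e: False}
  {t: True, q: True, v: False, e: False}
  {t: True, v: True, q: False, e: False}
  {t: True, v: False, q: False, e: False}
  {q: True, v: True, t: False, e: False}
  {q: True, t: False, v: False, e: False}
  {q: False, v: True, t: False, e: False}
  {q: False, t: False, v: False, e: False}
  {t: True, e: True, q: True, v: True}


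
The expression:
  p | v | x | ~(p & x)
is always true.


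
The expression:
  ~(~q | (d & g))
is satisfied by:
  {q: True, g: False, d: False}
  {q: True, d: True, g: False}
  {q: True, g: True, d: False}


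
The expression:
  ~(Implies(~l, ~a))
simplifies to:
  a & ~l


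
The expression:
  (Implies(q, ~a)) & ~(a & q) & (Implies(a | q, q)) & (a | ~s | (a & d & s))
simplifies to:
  ~a & ~s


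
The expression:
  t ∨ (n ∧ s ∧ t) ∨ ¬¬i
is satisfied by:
  {i: True, t: True}
  {i: True, t: False}
  {t: True, i: False}


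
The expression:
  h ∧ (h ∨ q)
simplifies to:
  h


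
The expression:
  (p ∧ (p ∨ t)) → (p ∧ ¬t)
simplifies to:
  ¬p ∨ ¬t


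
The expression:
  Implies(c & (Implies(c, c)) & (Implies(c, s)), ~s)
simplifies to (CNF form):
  ~c | ~s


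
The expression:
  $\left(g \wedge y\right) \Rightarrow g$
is always true.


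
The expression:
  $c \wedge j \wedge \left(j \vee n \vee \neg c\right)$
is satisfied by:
  {c: True, j: True}


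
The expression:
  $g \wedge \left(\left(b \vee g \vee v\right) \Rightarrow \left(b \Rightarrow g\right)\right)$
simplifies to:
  $g$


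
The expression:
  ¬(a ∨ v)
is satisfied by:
  {v: False, a: False}


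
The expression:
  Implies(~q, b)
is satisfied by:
  {b: True, q: True}
  {b: True, q: False}
  {q: True, b: False}


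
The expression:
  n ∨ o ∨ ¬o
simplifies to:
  True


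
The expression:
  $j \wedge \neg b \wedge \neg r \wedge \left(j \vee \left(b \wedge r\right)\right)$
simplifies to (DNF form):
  $j \wedge \neg b \wedge \neg r$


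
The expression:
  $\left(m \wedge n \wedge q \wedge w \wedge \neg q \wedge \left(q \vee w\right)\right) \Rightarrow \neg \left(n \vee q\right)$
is always true.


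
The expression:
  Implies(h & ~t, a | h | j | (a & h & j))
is always true.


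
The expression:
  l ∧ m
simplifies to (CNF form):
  l ∧ m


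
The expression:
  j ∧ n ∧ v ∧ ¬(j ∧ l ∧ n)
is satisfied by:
  {j: True, n: True, v: True, l: False}


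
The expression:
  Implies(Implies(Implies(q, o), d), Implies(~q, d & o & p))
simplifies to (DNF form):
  q | ~d | (o & p)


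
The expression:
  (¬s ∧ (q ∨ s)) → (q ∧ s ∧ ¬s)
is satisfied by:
  {s: True, q: False}
  {q: False, s: False}
  {q: True, s: True}


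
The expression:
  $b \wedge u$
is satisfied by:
  {u: True, b: True}


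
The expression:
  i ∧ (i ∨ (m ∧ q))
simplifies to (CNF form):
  i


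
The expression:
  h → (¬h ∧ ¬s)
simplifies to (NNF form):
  ¬h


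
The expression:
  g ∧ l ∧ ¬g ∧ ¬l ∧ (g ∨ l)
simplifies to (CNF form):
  False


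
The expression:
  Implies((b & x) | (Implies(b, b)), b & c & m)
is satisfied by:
  {c: True, m: True, b: True}


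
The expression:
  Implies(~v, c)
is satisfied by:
  {c: True, v: True}
  {c: True, v: False}
  {v: True, c: False}


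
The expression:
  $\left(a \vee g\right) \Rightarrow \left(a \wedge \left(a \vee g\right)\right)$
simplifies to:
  $a \vee \neg g$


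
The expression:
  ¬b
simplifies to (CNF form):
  ¬b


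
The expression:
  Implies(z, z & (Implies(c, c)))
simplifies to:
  True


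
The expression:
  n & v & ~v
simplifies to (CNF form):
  False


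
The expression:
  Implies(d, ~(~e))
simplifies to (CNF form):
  e | ~d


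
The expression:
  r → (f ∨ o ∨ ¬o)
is always true.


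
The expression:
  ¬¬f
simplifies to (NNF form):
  f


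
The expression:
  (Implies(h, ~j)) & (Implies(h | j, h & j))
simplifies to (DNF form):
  ~h & ~j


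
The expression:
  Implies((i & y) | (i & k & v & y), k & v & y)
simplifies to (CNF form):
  (k | ~i | ~y) & (v | ~i | ~y)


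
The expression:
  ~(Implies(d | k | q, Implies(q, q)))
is never true.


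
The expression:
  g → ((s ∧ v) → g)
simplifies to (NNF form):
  True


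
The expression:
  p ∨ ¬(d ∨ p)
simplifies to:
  p ∨ ¬d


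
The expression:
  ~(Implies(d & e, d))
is never true.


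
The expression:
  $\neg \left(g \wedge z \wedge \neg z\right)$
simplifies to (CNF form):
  $\text{True}$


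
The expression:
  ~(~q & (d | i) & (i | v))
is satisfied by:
  {q: True, d: False, v: False, i: False}
  {q: True, v: True, d: False, i: False}
  {q: True, d: True, v: False, i: False}
  {q: True, v: True, d: True, i: False}
  {i: True, q: True, d: False, v: False}
  {i: True, q: True, v: True, d: False}
  {i: True, q: True, d: True, v: False}
  {i: True, q: True, v: True, d: True}
  {i: False, d: False, v: False, q: False}
  {v: True, i: False, d: False, q: False}
  {d: True, i: False, v: False, q: False}


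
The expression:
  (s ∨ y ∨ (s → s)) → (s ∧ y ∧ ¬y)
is never true.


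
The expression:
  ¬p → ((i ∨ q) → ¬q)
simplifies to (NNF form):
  p ∨ ¬q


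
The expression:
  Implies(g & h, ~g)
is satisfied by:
  {h: False, g: False}
  {g: True, h: False}
  {h: True, g: False}


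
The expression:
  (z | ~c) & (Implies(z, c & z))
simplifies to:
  (c & z) | (~c & ~z)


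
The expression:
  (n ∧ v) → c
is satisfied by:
  {c: True, v: False, n: False}
  {v: False, n: False, c: False}
  {n: True, c: True, v: False}
  {n: True, v: False, c: False}
  {c: True, v: True, n: False}
  {v: True, c: False, n: False}
  {n: True, v: True, c: True}


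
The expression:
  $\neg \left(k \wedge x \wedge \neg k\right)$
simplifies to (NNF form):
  $\text{True}$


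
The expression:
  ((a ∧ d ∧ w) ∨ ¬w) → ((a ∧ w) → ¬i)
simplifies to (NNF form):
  ¬a ∨ ¬d ∨ ¬i ∨ ¬w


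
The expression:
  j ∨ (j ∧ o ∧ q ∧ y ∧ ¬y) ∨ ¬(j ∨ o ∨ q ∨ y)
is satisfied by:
  {j: True, y: False, o: False, q: False}
  {q: True, j: True, y: False, o: False}
  {j: True, o: True, y: False, q: False}
  {q: True, j: True, o: True, y: False}
  {j: True, y: True, o: False, q: False}
  {j: True, q: True, y: True, o: False}
  {j: True, o: True, y: True, q: False}
  {q: True, j: True, o: True, y: True}
  {q: False, y: False, o: False, j: False}


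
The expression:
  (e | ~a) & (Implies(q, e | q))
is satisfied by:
  {e: True, a: False}
  {a: False, e: False}
  {a: True, e: True}


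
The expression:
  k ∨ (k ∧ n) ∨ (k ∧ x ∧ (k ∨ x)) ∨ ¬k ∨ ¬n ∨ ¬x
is always true.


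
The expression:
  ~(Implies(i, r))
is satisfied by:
  {i: True, r: False}


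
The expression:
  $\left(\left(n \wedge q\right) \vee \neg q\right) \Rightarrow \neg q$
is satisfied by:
  {q: False, n: False}
  {n: True, q: False}
  {q: True, n: False}


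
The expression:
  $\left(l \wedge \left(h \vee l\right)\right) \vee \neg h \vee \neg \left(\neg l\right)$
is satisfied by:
  {l: True, h: False}
  {h: False, l: False}
  {h: True, l: True}


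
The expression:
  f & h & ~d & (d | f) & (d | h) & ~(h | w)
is never true.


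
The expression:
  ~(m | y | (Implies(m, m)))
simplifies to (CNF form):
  False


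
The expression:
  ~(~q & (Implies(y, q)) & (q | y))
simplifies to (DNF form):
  True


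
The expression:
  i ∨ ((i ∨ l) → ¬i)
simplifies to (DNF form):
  True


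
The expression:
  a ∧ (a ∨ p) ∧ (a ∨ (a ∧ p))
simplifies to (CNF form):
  a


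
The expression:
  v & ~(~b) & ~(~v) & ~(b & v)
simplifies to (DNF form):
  False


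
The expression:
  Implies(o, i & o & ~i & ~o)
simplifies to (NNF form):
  ~o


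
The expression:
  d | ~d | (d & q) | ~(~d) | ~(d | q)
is always true.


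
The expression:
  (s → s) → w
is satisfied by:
  {w: True}


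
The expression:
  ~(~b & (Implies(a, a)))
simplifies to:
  b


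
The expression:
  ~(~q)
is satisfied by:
  {q: True}


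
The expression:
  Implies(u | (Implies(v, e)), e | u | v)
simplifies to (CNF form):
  e | u | v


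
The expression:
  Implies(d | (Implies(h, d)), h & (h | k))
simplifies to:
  h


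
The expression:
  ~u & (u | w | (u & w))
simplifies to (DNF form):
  w & ~u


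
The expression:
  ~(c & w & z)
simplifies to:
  ~c | ~w | ~z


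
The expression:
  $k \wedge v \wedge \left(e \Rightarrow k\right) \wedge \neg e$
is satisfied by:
  {k: True, v: True, e: False}


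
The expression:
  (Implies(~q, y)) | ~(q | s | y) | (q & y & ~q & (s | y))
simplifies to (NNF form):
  q | y | ~s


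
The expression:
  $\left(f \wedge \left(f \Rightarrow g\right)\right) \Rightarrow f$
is always true.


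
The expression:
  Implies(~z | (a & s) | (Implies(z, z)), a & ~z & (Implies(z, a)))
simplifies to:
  a & ~z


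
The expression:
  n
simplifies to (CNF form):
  n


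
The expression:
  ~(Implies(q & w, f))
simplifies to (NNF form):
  q & w & ~f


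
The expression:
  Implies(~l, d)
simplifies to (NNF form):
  d | l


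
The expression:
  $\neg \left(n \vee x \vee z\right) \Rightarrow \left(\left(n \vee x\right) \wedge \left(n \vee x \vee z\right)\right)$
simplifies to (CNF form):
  $n \vee x \vee z$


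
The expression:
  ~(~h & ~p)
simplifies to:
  h | p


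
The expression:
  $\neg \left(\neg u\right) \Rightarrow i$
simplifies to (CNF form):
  $i \vee \neg u$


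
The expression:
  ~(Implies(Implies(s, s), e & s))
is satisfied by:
  {s: False, e: False}
  {e: True, s: False}
  {s: True, e: False}


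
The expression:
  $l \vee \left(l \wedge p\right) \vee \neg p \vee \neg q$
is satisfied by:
  {l: True, p: False, q: False}
  {p: False, q: False, l: False}
  {q: True, l: True, p: False}
  {q: True, p: False, l: False}
  {l: True, p: True, q: False}
  {p: True, l: False, q: False}
  {q: True, p: True, l: True}


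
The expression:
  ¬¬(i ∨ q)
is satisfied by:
  {i: True, q: True}
  {i: True, q: False}
  {q: True, i: False}


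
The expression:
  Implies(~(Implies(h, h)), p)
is always true.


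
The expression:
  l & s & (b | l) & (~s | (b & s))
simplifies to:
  b & l & s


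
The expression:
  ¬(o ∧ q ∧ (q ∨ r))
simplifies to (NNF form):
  ¬o ∨ ¬q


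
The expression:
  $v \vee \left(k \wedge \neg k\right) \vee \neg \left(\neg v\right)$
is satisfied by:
  {v: True}


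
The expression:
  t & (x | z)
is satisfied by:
  {t: True, x: True, z: True}
  {t: True, x: True, z: False}
  {t: True, z: True, x: False}


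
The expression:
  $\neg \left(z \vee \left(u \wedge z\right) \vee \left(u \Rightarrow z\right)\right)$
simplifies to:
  $u \wedge \neg z$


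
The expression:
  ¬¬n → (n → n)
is always true.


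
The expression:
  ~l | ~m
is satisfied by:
  {l: False, m: False}
  {m: True, l: False}
  {l: True, m: False}


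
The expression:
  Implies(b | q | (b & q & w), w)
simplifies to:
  w | (~b & ~q)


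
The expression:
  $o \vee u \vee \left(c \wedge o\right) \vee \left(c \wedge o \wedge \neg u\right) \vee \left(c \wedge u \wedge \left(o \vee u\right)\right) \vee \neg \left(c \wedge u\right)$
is always true.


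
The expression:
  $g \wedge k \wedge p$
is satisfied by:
  {p: True, g: True, k: True}


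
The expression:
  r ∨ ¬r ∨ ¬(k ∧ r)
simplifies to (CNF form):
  True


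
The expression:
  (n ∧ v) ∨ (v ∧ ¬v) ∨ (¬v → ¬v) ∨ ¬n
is always true.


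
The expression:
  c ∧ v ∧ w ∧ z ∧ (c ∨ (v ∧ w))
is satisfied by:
  {c: True, z: True, w: True, v: True}


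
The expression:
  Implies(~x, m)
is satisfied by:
  {x: True, m: True}
  {x: True, m: False}
  {m: True, x: False}


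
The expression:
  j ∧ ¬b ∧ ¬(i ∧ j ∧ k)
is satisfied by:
  {j: True, k: False, b: False, i: False}
  {i: True, j: True, k: False, b: False}
  {k: True, j: True, i: False, b: False}


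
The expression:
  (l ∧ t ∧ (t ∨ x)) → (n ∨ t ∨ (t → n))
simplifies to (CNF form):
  True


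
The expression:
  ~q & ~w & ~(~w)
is never true.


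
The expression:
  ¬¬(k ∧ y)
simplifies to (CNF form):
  k ∧ y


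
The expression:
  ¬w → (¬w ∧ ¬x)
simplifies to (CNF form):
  w ∨ ¬x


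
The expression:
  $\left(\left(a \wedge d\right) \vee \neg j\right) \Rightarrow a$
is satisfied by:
  {a: True, j: True}
  {a: True, j: False}
  {j: True, a: False}


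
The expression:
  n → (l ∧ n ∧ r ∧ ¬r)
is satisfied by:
  {n: False}


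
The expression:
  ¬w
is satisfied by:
  {w: False}


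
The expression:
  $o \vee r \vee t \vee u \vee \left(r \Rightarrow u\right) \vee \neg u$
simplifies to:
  $\text{True}$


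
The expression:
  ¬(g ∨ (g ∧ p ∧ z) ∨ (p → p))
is never true.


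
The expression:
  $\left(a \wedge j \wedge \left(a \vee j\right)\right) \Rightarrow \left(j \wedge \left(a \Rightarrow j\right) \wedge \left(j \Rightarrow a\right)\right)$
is always true.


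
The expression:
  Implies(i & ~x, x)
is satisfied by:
  {x: True, i: False}
  {i: False, x: False}
  {i: True, x: True}


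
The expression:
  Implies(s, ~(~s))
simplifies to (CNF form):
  True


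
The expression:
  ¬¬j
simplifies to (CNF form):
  j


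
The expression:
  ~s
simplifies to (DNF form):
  ~s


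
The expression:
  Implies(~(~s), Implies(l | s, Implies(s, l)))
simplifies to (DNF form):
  l | ~s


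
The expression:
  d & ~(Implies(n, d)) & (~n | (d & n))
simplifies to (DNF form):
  False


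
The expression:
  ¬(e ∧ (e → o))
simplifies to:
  ¬e ∨ ¬o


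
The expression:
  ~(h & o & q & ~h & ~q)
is always true.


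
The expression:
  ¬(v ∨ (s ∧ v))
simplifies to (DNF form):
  ¬v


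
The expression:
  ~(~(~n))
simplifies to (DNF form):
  ~n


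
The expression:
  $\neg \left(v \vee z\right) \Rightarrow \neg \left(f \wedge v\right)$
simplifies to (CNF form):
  $\text{True}$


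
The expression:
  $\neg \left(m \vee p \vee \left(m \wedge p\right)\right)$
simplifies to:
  $\neg m \wedge \neg p$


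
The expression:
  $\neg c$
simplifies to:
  $\neg c$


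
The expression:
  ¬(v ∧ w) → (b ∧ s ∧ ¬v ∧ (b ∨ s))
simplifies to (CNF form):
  (b ∨ v) ∧ (s ∨ v) ∧ (w ∨ ¬v)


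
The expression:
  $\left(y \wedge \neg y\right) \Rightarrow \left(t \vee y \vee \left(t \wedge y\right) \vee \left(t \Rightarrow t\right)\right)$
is always true.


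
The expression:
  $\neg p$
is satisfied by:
  {p: False}


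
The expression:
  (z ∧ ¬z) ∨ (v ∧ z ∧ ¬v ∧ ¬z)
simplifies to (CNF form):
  False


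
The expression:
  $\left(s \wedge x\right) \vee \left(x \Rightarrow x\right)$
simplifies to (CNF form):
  $\text{True}$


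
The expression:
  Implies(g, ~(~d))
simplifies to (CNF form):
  d | ~g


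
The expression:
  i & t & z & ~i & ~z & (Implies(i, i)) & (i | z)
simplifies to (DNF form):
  False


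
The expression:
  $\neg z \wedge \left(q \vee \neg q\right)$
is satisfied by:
  {z: False}


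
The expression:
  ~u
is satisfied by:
  {u: False}


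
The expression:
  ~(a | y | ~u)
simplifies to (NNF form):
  u & ~a & ~y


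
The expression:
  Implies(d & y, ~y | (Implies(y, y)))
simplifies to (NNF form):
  True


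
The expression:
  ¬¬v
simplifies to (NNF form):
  v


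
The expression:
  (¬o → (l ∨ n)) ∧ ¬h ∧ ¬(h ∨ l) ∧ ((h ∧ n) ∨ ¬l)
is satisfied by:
  {n: True, o: True, h: False, l: False}
  {n: True, h: False, o: False, l: False}
  {o: True, n: False, h: False, l: False}


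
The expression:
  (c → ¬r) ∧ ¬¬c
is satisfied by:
  {c: True, r: False}


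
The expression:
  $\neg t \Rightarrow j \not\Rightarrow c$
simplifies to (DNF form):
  $t \vee \left(j \wedge \neg c\right)$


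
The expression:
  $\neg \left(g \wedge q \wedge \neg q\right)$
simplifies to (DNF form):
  $\text{True}$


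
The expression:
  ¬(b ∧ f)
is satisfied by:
  {b: False, f: False}
  {f: True, b: False}
  {b: True, f: False}


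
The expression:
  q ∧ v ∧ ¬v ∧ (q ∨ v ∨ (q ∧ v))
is never true.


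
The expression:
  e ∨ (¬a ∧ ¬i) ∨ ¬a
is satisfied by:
  {e: True, a: False}
  {a: False, e: False}
  {a: True, e: True}


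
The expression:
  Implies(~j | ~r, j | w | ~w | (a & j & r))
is always true.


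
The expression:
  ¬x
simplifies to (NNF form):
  ¬x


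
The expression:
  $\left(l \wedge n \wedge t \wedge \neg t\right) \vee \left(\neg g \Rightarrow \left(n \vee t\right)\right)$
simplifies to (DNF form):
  $g \vee n \vee t$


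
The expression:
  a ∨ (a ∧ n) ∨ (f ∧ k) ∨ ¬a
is always true.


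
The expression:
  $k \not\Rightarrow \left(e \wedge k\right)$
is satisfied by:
  {k: True, e: False}


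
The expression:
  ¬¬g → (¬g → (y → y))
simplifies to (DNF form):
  True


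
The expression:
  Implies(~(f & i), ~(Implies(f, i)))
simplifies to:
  f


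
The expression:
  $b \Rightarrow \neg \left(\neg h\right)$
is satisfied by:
  {h: True, b: False}
  {b: False, h: False}
  {b: True, h: True}


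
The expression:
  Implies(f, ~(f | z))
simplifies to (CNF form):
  ~f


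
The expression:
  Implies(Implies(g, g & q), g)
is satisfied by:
  {g: True}


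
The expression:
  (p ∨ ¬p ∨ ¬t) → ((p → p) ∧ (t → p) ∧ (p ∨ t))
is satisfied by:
  {p: True}


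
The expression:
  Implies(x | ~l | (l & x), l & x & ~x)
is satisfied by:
  {l: True, x: False}


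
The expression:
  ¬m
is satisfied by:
  {m: False}


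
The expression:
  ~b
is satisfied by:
  {b: False}


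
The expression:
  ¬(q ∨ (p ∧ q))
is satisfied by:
  {q: False}


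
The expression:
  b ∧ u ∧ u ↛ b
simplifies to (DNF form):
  False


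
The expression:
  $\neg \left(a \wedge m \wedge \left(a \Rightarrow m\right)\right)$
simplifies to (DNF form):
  $\neg a \vee \neg m$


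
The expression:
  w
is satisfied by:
  {w: True}


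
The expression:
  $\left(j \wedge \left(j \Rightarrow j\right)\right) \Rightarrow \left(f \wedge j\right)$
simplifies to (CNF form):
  $f \vee \neg j$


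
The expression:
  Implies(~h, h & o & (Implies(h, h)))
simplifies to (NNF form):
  h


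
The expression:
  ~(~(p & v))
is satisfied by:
  {p: True, v: True}


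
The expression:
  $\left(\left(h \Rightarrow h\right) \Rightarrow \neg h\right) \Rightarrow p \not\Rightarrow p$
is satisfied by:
  {h: True}


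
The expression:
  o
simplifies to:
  o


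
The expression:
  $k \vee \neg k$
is always true.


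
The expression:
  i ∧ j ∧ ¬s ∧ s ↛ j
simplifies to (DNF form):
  False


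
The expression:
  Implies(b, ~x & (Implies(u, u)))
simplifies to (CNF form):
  ~b | ~x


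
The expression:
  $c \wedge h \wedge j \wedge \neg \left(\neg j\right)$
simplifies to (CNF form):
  $c \wedge h \wedge j$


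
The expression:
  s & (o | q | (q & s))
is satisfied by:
  {s: True, q: True, o: True}
  {s: True, q: True, o: False}
  {s: True, o: True, q: False}


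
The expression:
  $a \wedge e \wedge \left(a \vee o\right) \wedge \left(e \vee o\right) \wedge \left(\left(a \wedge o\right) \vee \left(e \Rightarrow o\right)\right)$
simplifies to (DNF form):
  $a \wedge e \wedge o$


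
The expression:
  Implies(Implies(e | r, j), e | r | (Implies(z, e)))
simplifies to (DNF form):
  e | r | ~z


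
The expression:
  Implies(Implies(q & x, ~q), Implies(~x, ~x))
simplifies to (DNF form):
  True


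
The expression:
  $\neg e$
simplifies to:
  $\neg e$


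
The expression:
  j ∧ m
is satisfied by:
  {m: True, j: True}


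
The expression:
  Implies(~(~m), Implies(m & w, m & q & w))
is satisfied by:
  {q: True, w: False, m: False}
  {w: False, m: False, q: False}
  {q: True, m: True, w: False}
  {m: True, w: False, q: False}
  {q: True, w: True, m: False}
  {w: True, q: False, m: False}
  {q: True, m: True, w: True}


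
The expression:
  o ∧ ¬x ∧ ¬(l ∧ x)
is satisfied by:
  {o: True, x: False}


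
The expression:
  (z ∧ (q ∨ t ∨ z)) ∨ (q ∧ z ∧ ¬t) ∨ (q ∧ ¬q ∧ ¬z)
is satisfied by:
  {z: True}


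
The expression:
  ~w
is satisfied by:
  {w: False}


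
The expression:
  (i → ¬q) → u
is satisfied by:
  {q: True, u: True, i: True}
  {q: True, u: True, i: False}
  {u: True, i: True, q: False}
  {u: True, i: False, q: False}
  {q: True, i: True, u: False}


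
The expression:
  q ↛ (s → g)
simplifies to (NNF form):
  q ∧ s ∧ ¬g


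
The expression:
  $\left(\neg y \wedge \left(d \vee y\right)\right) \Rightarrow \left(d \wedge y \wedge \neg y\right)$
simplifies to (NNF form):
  $y \vee \neg d$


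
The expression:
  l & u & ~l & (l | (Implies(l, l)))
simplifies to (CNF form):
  False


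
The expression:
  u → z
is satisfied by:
  {z: True, u: False}
  {u: False, z: False}
  {u: True, z: True}


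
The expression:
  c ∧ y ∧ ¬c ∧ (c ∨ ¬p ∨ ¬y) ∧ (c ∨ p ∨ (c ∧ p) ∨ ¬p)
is never true.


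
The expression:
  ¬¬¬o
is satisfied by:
  {o: False}


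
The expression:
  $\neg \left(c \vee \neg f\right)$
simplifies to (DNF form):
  $f \wedge \neg c$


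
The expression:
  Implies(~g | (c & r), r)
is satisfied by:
  {r: True, g: True}
  {r: True, g: False}
  {g: True, r: False}


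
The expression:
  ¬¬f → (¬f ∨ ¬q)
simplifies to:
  ¬f ∨ ¬q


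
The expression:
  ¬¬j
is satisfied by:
  {j: True}


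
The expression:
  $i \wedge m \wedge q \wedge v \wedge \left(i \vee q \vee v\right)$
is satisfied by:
  {m: True, i: True, q: True, v: True}


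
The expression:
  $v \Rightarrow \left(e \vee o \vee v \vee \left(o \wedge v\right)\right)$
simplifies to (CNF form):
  $\text{True}$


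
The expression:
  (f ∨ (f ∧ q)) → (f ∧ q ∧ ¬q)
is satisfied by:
  {f: False}


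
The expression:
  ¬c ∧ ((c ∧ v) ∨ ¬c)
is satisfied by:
  {c: False}


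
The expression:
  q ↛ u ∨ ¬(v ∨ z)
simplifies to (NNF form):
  (q ∨ ¬v) ∧ (q ∨ ¬z) ∧ (¬u ∨ ¬v) ∧ (¬u ∨ ¬z)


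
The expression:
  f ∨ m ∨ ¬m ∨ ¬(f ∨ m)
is always true.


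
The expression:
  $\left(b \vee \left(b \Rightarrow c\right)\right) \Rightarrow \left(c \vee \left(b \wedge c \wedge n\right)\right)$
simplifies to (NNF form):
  $c$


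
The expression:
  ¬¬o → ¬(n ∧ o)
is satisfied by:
  {o: False, n: False}
  {n: True, o: False}
  {o: True, n: False}


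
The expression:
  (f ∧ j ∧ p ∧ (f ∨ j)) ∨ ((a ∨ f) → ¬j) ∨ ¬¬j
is always true.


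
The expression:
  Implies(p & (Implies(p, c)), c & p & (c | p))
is always true.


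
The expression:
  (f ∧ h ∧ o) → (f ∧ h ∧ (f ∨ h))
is always true.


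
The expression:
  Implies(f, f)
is always true.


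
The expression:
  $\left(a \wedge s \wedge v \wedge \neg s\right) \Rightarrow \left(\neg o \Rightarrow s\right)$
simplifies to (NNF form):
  $\text{True}$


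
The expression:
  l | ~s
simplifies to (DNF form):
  l | ~s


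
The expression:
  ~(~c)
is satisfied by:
  {c: True}


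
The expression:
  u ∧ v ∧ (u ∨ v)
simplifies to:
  u ∧ v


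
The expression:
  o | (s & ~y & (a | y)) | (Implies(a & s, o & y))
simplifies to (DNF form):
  o | ~a | ~s | ~y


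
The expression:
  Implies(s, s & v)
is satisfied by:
  {v: True, s: False}
  {s: False, v: False}
  {s: True, v: True}


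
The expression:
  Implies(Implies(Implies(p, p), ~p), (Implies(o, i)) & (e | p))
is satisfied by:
  {e: True, p: True, i: True, o: False}
  {e: True, p: True, o: False, i: False}
  {e: True, p: True, i: True, o: True}
  {e: True, p: True, o: True, i: False}
  {p: True, i: True, o: False, e: False}
  {p: True, o: False, i: False, e: False}
  {p: True, i: True, o: True, e: False}
  {p: True, o: True, i: False, e: False}
  {i: True, e: True, o: False, p: False}
  {e: True, o: False, i: False, p: False}
  {i: True, e: True, o: True, p: False}


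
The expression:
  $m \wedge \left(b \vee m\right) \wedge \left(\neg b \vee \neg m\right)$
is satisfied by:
  {m: True, b: False}


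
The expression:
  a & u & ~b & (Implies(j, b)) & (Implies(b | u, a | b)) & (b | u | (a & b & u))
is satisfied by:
  {a: True, u: True, b: False, j: False}


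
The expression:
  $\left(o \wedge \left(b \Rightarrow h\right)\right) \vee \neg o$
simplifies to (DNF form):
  $h \vee \neg b \vee \neg o$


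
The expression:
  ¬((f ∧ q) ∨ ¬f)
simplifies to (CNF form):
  f ∧ ¬q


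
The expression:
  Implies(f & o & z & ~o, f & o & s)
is always true.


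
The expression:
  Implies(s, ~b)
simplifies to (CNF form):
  ~b | ~s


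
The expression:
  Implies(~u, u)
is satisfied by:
  {u: True}


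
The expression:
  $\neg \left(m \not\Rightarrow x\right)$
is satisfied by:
  {x: True, m: False}
  {m: False, x: False}
  {m: True, x: True}


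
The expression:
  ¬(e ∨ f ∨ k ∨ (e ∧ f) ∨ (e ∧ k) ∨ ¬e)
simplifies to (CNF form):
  False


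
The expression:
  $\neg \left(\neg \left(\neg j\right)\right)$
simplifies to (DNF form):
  $\neg j$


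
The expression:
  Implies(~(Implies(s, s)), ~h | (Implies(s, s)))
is always true.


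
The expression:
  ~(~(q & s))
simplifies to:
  q & s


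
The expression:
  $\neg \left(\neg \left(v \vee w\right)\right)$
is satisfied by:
  {v: True, w: True}
  {v: True, w: False}
  {w: True, v: False}


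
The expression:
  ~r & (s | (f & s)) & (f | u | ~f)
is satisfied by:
  {s: True, r: False}


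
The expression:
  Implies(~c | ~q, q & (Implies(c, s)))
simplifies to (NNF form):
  q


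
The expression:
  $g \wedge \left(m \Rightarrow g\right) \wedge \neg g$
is never true.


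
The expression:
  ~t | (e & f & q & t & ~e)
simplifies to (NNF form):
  ~t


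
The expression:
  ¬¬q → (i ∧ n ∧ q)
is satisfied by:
  {n: True, i: True, q: False}
  {n: True, i: False, q: False}
  {i: True, n: False, q: False}
  {n: False, i: False, q: False}
  {n: True, q: True, i: True}


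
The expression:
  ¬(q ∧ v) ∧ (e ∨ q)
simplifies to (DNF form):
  (e ∧ ¬q) ∨ (q ∧ ¬v)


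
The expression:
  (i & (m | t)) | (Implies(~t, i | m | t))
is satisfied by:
  {i: True, t: True, m: True}
  {i: True, t: True, m: False}
  {i: True, m: True, t: False}
  {i: True, m: False, t: False}
  {t: True, m: True, i: False}
  {t: True, m: False, i: False}
  {m: True, t: False, i: False}


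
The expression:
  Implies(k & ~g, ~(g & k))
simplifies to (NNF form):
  True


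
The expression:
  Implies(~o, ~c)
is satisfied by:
  {o: True, c: False}
  {c: False, o: False}
  {c: True, o: True}


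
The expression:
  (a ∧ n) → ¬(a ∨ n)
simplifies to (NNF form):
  ¬a ∨ ¬n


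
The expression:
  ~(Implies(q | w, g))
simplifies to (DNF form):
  (q & ~g) | (w & ~g)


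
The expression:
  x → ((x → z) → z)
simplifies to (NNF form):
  True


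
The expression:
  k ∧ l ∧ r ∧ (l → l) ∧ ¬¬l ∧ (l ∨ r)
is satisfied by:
  {r: True, k: True, l: True}


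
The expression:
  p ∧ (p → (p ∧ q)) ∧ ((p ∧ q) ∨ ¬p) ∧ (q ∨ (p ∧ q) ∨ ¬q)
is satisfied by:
  {p: True, q: True}


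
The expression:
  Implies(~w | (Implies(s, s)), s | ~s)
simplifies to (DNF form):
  True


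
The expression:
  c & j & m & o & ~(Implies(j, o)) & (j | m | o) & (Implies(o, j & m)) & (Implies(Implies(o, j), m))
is never true.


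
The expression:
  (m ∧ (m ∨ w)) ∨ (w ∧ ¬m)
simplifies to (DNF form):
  m ∨ w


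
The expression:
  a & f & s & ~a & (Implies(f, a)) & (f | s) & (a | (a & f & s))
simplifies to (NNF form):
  False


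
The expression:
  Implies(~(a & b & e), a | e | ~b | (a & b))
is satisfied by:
  {a: True, e: True, b: False}
  {a: True, e: False, b: False}
  {e: True, a: False, b: False}
  {a: False, e: False, b: False}
  {a: True, b: True, e: True}
  {a: True, b: True, e: False}
  {b: True, e: True, a: False}


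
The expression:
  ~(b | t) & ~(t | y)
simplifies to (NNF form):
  ~b & ~t & ~y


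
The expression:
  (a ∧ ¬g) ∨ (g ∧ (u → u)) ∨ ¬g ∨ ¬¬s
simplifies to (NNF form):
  True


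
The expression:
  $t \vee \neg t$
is always true.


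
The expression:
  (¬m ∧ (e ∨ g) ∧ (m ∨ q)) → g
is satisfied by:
  {m: True, g: True, e: False, q: False}
  {m: True, g: False, e: False, q: False}
  {g: True, m: False, e: False, q: False}
  {m: False, g: False, e: False, q: False}
  {m: True, q: True, g: True, e: False}
  {m: True, q: True, g: False, e: False}
  {q: True, g: True, m: False, e: False}
  {q: True, m: False, g: False, e: False}
  {m: True, e: True, g: True, q: False}
  {m: True, e: True, g: False, q: False}
  {e: True, g: True, m: False, q: False}
  {e: True, m: False, g: False, q: False}
  {q: True, e: True, m: True, g: True}
  {q: True, e: True, m: True, g: False}
  {q: True, e: True, g: True, m: False}


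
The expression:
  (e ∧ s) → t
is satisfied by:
  {t: True, s: False, e: False}
  {s: False, e: False, t: False}
  {t: True, e: True, s: False}
  {e: True, s: False, t: False}
  {t: True, s: True, e: False}
  {s: True, t: False, e: False}
  {t: True, e: True, s: True}


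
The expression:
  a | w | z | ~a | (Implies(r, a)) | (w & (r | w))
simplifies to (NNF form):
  True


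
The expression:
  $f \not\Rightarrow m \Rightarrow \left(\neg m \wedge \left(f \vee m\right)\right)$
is always true.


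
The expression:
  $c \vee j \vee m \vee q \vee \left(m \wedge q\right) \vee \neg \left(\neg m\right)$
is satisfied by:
  {c: True, q: True, m: True, j: True}
  {c: True, q: True, m: True, j: False}
  {c: True, q: True, j: True, m: False}
  {c: True, q: True, j: False, m: False}
  {c: True, m: True, j: True, q: False}
  {c: True, m: True, j: False, q: False}
  {c: True, m: False, j: True, q: False}
  {c: True, m: False, j: False, q: False}
  {q: True, m: True, j: True, c: False}
  {q: True, m: True, j: False, c: False}
  {q: True, j: True, m: False, c: False}
  {q: True, j: False, m: False, c: False}
  {m: True, j: True, q: False, c: False}
  {m: True, q: False, j: False, c: False}
  {j: True, q: False, m: False, c: False}


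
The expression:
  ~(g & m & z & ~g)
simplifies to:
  True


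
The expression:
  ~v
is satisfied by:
  {v: False}


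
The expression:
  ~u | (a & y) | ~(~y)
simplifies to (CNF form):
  y | ~u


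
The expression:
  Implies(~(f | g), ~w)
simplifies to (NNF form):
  f | g | ~w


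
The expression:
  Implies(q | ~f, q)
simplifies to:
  f | q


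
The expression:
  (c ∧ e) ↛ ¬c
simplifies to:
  c ∧ e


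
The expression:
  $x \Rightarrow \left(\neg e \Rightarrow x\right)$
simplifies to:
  $\text{True}$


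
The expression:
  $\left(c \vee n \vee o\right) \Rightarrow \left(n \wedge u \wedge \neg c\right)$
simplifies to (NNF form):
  $\neg c \wedge \left(n \vee \neg o\right) \wedge \left(u \vee \neg n\right)$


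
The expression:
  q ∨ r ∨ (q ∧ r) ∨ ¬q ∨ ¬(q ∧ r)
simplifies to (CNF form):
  True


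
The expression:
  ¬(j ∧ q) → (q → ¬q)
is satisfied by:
  {j: True, q: False}
  {q: False, j: False}
  {q: True, j: True}


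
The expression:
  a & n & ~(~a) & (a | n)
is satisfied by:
  {a: True, n: True}


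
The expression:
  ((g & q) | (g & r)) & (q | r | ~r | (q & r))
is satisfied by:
  {g: True, r: True, q: True}
  {g: True, r: True, q: False}
  {g: True, q: True, r: False}


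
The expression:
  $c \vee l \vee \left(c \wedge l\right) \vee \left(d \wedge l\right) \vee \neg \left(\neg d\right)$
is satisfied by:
  {c: True, d: True, l: True}
  {c: True, d: True, l: False}
  {c: True, l: True, d: False}
  {c: True, l: False, d: False}
  {d: True, l: True, c: False}
  {d: True, l: False, c: False}
  {l: True, d: False, c: False}


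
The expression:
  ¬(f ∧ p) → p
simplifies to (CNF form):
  p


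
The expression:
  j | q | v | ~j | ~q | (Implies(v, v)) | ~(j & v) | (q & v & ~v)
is always true.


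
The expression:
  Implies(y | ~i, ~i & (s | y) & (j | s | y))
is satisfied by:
  {s: True, i: False, y: False}
  {y: True, s: True, i: False}
  {y: True, s: False, i: False}
  {i: True, s: True, y: False}
  {i: True, s: False, y: False}


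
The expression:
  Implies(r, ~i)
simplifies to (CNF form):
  ~i | ~r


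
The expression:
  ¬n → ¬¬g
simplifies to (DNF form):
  g ∨ n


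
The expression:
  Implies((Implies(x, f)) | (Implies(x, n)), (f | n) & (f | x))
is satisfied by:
  {x: True, f: True}
  {x: True, f: False}
  {f: True, x: False}


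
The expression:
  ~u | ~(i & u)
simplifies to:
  ~i | ~u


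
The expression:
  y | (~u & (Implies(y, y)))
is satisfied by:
  {y: True, u: False}
  {u: False, y: False}
  {u: True, y: True}


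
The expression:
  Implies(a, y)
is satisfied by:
  {y: True, a: False}
  {a: False, y: False}
  {a: True, y: True}


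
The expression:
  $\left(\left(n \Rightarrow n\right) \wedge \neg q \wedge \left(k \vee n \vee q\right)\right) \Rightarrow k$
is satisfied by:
  {k: True, q: True, n: False}
  {k: True, q: False, n: False}
  {q: True, k: False, n: False}
  {k: False, q: False, n: False}
  {k: True, n: True, q: True}
  {k: True, n: True, q: False}
  {n: True, q: True, k: False}


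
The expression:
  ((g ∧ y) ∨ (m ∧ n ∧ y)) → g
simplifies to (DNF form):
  g ∨ ¬m ∨ ¬n ∨ ¬y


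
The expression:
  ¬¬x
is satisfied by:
  {x: True}


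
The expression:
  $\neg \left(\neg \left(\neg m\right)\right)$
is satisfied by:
  {m: False}


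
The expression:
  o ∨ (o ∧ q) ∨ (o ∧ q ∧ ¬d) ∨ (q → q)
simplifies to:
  True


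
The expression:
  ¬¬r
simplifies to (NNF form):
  r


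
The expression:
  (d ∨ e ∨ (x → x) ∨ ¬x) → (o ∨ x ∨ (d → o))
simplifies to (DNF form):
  o ∨ x ∨ ¬d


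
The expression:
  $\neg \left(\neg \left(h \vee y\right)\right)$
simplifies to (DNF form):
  $h \vee y$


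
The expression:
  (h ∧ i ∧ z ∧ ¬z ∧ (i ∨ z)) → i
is always true.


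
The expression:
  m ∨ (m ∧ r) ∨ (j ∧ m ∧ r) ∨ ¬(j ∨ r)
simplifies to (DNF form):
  m ∨ (¬j ∧ ¬r)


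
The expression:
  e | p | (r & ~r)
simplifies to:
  e | p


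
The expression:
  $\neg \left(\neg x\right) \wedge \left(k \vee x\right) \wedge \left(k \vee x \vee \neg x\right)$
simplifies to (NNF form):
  $x$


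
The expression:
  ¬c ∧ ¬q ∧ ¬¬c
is never true.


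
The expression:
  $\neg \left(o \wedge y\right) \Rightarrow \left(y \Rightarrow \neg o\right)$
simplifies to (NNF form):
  $\text{True}$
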